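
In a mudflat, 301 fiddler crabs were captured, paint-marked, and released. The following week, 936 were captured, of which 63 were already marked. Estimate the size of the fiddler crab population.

N = 4472

The marked fraction in the recapture sample should equal the marked fraction in the population: 63/936 = 301/N.
N = (301 × 936) / 63 = 281736 / 63 = 4472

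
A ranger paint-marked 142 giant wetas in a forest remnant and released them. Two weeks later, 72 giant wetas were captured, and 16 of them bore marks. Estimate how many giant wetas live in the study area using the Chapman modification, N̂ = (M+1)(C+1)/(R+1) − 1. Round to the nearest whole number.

N ≈ 613

N̂ = (142+1)(72+1)/(16+1) − 1 = 143·73/17 − 1
= 10439/17 − 1 ≈ 614.1 − 1 ≈ 613.1 → 613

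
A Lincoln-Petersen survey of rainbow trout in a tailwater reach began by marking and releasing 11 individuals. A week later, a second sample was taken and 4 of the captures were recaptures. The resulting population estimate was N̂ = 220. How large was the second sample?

C = 80

From N = M·C/R: C = N·R / M = 220·4 / 11 = 880 / 11 = 80.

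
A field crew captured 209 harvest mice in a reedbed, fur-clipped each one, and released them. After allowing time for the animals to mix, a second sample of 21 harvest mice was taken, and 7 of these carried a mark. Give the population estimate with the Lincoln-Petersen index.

N = (209 × 21) / 7 = 4389 / 7 = 627

N = 627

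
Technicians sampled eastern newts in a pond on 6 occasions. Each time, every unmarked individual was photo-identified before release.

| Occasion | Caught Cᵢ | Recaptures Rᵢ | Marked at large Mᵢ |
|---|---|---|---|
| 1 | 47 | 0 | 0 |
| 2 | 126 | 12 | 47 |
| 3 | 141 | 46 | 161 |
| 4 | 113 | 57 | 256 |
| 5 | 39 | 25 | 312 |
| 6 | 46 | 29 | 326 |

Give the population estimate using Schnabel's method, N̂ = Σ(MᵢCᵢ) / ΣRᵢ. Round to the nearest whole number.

N ≈ 501

Σ MᵢCᵢ = 0·47 + 47·126 + 161·141 + 256·113 + 312·39 + 326·46 = 0 + 5922 + 22701 + 28928 + 12168 + 14996 = 84715
Σ Rᵢ = 0 + 12 + 46 + 57 + 25 + 29 = 169
N̂ = 84715 / 169 ≈ 501.3 → 501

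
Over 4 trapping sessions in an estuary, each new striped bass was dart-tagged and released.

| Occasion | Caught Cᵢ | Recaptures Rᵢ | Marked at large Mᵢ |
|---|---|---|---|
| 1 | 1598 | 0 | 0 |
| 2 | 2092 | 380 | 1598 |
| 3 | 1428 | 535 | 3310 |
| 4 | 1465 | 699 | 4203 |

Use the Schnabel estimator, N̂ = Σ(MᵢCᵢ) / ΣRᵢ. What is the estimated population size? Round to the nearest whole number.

Σ MᵢCᵢ = 0·1598 + 1598·2092 + 3310·1428 + 4203·1465 = 0 + 3343016 + 4726680 + 6157395 = 14227091
Σ Rᵢ = 0 + 380 + 535 + 699 = 1614
N̂ = 14227091 / 1614 ≈ 8814.8 → 8815

N ≈ 8815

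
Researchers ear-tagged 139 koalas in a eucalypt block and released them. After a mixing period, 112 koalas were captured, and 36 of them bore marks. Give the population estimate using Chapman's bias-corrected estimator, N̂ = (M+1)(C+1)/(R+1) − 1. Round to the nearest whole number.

N̂ = (139+1)(112+1)/(36+1) − 1 = 140·113/37 − 1
= 15820/37 − 1 ≈ 427.6 − 1 ≈ 426.6 → 427

N ≈ 427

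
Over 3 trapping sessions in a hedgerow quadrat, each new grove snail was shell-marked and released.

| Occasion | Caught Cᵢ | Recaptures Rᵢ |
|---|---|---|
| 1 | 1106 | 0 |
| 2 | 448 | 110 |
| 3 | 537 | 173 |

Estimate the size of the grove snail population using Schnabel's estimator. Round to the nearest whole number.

N ≈ 4491

Marked at large before each occasion: Mᵢ = Σⱼ<ᵢ (Cⱼ − Rⱼ) → M1=0, M2=1106, M3=1444
Σ MᵢCᵢ = 0·1106 + 1106·448 + 1444·537 = 0 + 495488 + 775428 = 1270916
Σ Rᵢ = 0 + 110 + 173 = 283
N̂ = 1270916 / 283 ≈ 4490.9 → 4491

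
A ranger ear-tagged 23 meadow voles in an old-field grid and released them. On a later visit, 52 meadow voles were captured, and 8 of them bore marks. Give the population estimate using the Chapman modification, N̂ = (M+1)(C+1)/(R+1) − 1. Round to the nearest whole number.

N ≈ 140

N̂ = (23+1)(52+1)/(8+1) − 1 = 24·53/9 − 1
= 1272/9 − 1 ≈ 141.3 − 1 ≈ 140.3 → 140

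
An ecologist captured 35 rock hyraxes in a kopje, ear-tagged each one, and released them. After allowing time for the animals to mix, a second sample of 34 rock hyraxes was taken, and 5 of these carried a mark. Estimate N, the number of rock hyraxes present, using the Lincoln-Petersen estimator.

N = 238

If marked individuals mix randomly, R/C ≈ M/N, giving N ≈ M·C/R.
N = (35 × 34) / 5 = 1190 / 5 = 238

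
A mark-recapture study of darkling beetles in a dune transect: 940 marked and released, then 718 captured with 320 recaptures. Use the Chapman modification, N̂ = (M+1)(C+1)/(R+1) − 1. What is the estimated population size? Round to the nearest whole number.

N ≈ 2107

N̂ = (940+1)(718+1)/(320+1) − 1 = 941·719/321 − 1
= 676579/321 − 1 ≈ 2107.7 − 1 ≈ 2106.7 → 2107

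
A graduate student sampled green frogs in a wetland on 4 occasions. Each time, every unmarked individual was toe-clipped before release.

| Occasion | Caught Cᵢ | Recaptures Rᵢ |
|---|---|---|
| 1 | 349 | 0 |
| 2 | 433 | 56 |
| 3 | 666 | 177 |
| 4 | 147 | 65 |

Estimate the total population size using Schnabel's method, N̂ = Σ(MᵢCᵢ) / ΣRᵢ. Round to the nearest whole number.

N ≈ 2729

Marked at large before each occasion: Mᵢ = Σⱼ<ᵢ (Cⱼ − Rⱼ) → M1=0, M2=349, M3=726, M4=1215
Σ MᵢCᵢ = 0·349 + 349·433 + 726·666 + 1215·147 = 0 + 151117 + 483516 + 178605 = 813238
Σ Rᵢ = 0 + 56 + 177 + 65 = 298
N̂ = 813238 / 298 ≈ 2729.0 → 2729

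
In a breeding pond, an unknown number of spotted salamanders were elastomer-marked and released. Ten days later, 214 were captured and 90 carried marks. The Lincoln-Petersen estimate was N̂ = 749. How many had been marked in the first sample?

From N = M·C/R: M = N·R / C = 749·90 / 214 = 67410 / 214 = 315.

M = 315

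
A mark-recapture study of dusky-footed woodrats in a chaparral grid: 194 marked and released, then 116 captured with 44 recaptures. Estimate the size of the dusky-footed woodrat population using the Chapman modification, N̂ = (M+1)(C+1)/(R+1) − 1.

N = 506

N̂ = (194+1)(116+1)/(44+1) − 1 = 195·117/45 − 1
= 22815/45 − 1 = 507 − 1 = 506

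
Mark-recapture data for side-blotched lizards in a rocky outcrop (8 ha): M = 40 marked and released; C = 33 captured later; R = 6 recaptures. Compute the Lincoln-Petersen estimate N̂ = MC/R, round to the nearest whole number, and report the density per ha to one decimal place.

N̂ = 40·33/6 = 1320/6 = 220
Density = N̂ / area = 220 / 8 ≈ 27.50 → 27.5 per ha

density ≈ 27.5 side-blotched lizards per ha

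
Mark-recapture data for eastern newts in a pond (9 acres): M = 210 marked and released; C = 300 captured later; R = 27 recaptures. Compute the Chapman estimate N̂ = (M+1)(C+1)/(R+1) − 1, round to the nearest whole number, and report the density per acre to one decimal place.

N̂ = 211·301/28 − 1 = 63511/28 − 1 ≈ 2267.2 → 2267
Density = N̂ / area = 2267 / 9 ≈ 251.89 → 251.9 per acre

density ≈ 251.9 eastern newts per acre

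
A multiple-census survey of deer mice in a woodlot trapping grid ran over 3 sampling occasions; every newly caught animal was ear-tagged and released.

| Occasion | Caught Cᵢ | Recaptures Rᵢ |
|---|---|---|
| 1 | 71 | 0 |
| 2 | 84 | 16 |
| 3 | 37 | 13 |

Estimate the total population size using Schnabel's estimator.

Marked at large before each occasion: Mᵢ = Σⱼ<ᵢ (Cⱼ − Rⱼ) → M1=0, M2=71, M3=139
Σ MᵢCᵢ = 0·71 + 71·84 + 139·37 = 0 + 5964 + 5143 = 11107
Σ Rᵢ = 0 + 16 + 13 = 29
N̂ = 11107 / 29 = 383

N = 383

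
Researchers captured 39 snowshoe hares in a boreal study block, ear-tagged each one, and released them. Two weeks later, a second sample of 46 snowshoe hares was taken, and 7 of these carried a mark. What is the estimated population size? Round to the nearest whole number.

N ≈ 256

Lincoln-Petersen assumes M/N = R/C, so N = M·C / R.
N = (39 × 46) / 7 = 1794 / 7 ≈ 256.3 → 256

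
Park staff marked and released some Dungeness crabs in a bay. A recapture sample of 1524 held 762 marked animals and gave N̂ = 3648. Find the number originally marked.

From N = M·C/R: M = N·R / C = 3648·762 / 1524 = 2779776 / 1524 = 1824.

M = 1824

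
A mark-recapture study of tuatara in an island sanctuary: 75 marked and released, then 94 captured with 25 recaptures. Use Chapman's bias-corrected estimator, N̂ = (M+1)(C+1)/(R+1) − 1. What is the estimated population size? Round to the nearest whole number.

N ≈ 277

N̂ = (75+1)(94+1)/(25+1) − 1 = 76·95/26 − 1
= 7220/26 − 1 ≈ 277.7 − 1 ≈ 276.7 → 277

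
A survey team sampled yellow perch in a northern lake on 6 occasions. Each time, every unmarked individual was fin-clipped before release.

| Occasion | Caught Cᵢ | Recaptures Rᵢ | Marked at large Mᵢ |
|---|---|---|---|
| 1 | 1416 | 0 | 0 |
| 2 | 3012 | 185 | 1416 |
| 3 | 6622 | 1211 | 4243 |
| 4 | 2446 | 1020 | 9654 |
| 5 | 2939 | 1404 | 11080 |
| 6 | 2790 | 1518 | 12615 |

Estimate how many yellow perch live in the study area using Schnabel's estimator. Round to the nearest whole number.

Σ MᵢCᵢ = 0·1416 + 1416·3012 + 4243·6622 + 9654·2446 + 11080·2939 + 12615·2790 = 0 + 4264992 + 28097146 + 23613684 + 32564120 + 35195850 = 123735792
Σ Rᵢ = 0 + 185 + 1211 + 1020 + 1404 + 1518 = 5338
N̂ = 123735792 / 5338 ≈ 23180.2 → 23180

N ≈ 23,180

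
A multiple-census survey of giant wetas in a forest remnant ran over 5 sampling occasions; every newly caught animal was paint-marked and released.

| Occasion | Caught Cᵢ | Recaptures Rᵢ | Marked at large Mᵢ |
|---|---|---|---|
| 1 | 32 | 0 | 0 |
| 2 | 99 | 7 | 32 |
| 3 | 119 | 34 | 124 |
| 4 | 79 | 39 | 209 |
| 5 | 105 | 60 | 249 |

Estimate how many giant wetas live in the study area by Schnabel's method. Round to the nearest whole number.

Σ MᵢCᵢ = 0·32 + 32·99 + 124·119 + 209·79 + 249·105 = 0 + 3168 + 14756 + 16511 + 26145 = 60580
Σ Rᵢ = 0 + 7 + 34 + 39 + 60 = 140
N̂ = 60580 / 140 ≈ 432.7 → 433

N ≈ 433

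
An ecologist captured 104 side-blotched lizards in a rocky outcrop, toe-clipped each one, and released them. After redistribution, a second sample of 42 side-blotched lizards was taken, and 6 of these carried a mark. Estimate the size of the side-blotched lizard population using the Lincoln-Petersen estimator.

If marked individuals mix randomly, R/C ≈ M/N, giving N ≈ M·C/R.
N = (104 × 42) / 6 = 4368 / 6 = 728

N = 728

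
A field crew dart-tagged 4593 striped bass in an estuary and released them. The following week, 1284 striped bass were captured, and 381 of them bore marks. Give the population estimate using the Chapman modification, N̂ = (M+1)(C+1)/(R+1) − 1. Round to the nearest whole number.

N ≈ 15,453

N̂ = (4593+1)(1284+1)/(381+1) − 1 = 4594·1285/382 − 1
= 5903290/382 − 1 ≈ 15453.6 − 1 ≈ 15452.6 → 15453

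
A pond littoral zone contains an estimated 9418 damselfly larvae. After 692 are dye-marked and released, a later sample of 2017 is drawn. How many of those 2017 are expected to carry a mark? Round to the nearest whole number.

expected recaptures ≈ 148

Expected recaptures E[R] = M·C / N.
E[R] = 692 × 2017 / 9418 = 1395764 / 9418 ≈ 148.2 → 148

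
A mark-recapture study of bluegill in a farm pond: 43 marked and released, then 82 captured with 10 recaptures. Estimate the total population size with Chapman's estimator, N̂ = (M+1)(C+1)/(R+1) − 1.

N̂ = (43+1)(82+1)/(10+1) − 1 = 44·83/11 − 1
= 3652/11 − 1 = 332 − 1 = 331

N = 331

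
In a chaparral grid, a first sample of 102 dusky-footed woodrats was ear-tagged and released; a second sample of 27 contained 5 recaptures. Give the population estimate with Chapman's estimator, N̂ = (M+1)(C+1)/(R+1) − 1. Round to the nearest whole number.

N̂ = (102+1)(27+1)/(5+1) − 1 = 103·28/6 − 1
= 2884/6 − 1 ≈ 480.7 − 1 ≈ 479.7 → 480

N ≈ 480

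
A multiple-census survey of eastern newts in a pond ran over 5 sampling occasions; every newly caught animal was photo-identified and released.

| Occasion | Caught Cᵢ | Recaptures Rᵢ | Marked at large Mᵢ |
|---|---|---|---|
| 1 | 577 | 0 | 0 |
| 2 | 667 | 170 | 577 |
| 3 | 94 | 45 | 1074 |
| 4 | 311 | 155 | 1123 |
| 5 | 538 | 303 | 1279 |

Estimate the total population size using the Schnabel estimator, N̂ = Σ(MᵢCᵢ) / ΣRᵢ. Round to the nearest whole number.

Σ MᵢCᵢ = 0·577 + 577·667 + 1074·94 + 1123·311 + 1279·538 = 0 + 384859 + 100956 + 349253 + 688102 = 1523170
Σ Rᵢ = 0 + 170 + 45 + 155 + 303 = 673
N̂ = 1523170 / 673 ≈ 2263.3 → 2263

N ≈ 2263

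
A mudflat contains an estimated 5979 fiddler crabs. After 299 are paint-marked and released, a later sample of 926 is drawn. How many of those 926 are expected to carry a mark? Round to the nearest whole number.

expected recaptures ≈ 46

The marked fraction of the population is 299/5979, so in a sample of 926 expect C·(M/N) marked.
E[R] = 299 × 926 / 5979 = 276874 / 5979 ≈ 46.3 → 46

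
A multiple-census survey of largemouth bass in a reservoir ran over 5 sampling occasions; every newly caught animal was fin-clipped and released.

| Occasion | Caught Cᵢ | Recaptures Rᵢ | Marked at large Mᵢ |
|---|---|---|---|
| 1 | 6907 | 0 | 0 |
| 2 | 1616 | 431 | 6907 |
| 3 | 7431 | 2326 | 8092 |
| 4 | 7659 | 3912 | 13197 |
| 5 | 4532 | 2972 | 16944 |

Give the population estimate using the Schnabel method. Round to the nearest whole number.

N ≈ 25,844

Σ MᵢCᵢ = 0·6907 + 6907·1616 + 8092·7431 + 13197·7659 + 16944·4532 = 0 + 11161712 + 60131652 + 101075823 + 76790208 = 249159395
Σ Rᵢ = 0 + 431 + 2326 + 3912 + 2972 = 9641
N̂ = 249159395 / 9641 ≈ 25843.7 → 25844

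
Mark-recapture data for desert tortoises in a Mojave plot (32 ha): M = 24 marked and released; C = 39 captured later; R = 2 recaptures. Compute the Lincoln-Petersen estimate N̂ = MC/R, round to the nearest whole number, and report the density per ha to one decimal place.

density ≈ 14.6 desert tortoises per ha

N̂ = 24·39/2 = 936/2 = 468
Density = N̂ / area = 468 / 32 ≈ 14.62 → 14.6 per ha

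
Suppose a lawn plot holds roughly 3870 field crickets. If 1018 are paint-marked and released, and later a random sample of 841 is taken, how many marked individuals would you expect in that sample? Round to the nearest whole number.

Expected recaptures E[R] = M·C / N.
E[R] = 1018 × 841 / 3870 = 856138 / 3870 ≈ 221.2 → 221

expected recaptures ≈ 221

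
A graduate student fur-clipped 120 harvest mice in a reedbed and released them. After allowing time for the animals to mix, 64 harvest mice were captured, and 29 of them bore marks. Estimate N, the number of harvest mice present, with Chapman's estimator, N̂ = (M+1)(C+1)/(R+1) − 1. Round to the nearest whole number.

N ≈ 261

N̂ = (120+1)(64+1)/(29+1) − 1 = 121·65/30 − 1
= 7865/30 − 1 ≈ 262.2 − 1 ≈ 261.2 → 261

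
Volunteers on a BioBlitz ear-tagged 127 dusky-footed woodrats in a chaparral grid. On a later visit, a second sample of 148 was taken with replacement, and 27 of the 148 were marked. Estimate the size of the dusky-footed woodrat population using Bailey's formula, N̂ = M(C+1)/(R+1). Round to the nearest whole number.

N ≈ 676

N̂ = 127·(148+1)/(27+1) = 127·149/28 = 18923/28 ≈ 675.8 → 676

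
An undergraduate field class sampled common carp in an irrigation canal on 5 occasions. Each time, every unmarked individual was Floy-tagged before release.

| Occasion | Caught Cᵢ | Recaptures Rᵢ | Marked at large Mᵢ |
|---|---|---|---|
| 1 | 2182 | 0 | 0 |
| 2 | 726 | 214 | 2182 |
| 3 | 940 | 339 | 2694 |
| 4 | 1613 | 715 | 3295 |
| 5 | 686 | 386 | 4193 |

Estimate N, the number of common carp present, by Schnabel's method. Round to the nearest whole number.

Σ MᵢCᵢ = 0·2182 + 2182·726 + 2694·940 + 3295·1613 + 4193·686 = 0 + 1584132 + 2532360 + 5314835 + 2876398 = 12307725
Σ Rᵢ = 0 + 214 + 339 + 715 + 386 = 1654
N̂ = 12307725 / 1654 ≈ 7441.2 → 7441

N ≈ 7441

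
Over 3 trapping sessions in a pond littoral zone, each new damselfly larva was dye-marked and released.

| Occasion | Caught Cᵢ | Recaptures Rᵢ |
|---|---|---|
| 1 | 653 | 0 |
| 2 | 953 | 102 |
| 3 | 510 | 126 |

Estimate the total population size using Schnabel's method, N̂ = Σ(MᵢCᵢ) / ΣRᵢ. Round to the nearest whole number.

N ≈ 6094

Marked at large before each occasion: Mᵢ = Σⱼ<ᵢ (Cⱼ − Rⱼ) → M1=0, M2=653, M3=1504
Σ MᵢCᵢ = 0·653 + 653·953 + 1504·510 = 0 + 622309 + 767040 = 1389349
Σ Rᵢ = 0 + 102 + 126 = 228
N̂ = 1389349 / 228 ≈ 6093.6 → 6094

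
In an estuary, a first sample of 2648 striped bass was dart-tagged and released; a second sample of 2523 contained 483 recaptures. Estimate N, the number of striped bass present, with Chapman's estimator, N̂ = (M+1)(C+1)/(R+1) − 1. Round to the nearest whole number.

N̂ = (2648+1)(2523+1)/(483+1) − 1 = 2649·2524/484 − 1
= 6686076/484 − 1 ≈ 13814.2 − 1 ≈ 13813.2 → 13813

N ≈ 13,813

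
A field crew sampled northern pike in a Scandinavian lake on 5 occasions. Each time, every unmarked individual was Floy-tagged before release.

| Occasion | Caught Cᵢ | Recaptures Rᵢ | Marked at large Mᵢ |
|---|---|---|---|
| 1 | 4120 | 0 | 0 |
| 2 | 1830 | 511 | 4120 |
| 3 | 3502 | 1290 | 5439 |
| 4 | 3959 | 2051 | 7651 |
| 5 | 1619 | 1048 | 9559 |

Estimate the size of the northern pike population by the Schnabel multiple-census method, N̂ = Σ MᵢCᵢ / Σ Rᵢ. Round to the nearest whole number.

N ≈ 14,766

Σ MᵢCᵢ = 0·4120 + 4120·1830 + 5439·3502 + 7651·3959 + 9559·1619 = 0 + 7539600 + 19047378 + 30290309 + 15476021 = 72353308
Σ Rᵢ = 0 + 511 + 1290 + 2051 + 1048 = 4900
N̂ = 72353308 / 4900 ≈ 14766.0 → 14766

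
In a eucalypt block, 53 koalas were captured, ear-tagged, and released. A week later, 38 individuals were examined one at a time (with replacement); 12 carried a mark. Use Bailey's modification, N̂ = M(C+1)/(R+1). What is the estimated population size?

N = 159

N̂ = 53·(38+1)/(12+1) = 53·39/13 = 2067/13 = 159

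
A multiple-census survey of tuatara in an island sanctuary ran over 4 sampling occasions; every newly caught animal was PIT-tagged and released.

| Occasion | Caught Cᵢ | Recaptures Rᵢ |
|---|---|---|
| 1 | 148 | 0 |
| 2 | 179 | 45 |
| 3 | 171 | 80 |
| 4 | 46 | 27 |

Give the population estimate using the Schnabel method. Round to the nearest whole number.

Marked at large before each occasion: Mᵢ = Σⱼ<ᵢ (Cⱼ − Rⱼ) → M1=0, M2=148, M3=282, M4=373
Σ MᵢCᵢ = 0·148 + 148·179 + 282·171 + 373·46 = 0 + 26492 + 48222 + 17158 = 91872
Σ Rᵢ = 0 + 45 + 80 + 27 = 152
N̂ = 91872 / 152 ≈ 604.4 → 604

N ≈ 604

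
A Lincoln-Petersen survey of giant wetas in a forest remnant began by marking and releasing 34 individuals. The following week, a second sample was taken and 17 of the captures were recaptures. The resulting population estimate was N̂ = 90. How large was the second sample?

C = 45

From N = M·C/R: C = N·R / M = 90·17 / 34 = 1530 / 34 = 45.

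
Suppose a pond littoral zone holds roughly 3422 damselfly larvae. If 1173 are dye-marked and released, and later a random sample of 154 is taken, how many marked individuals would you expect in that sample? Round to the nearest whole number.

Expected recaptures E[R] = M·C / N.
E[R] = 1173 × 154 / 3422 = 180642 / 3422 ≈ 52.8 → 53

expected recaptures ≈ 53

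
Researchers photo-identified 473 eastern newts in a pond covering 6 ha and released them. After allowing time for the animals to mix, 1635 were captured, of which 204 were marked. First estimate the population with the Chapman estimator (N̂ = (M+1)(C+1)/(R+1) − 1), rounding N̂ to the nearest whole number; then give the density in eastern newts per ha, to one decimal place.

N̂ = 474·1636/205 − 1 = 775464/205 − 1 ≈ 3781.8 → 3782
Density = N̂ / area = 3782 / 6 ≈ 630.33 → 630.3 per ha

density ≈ 630.3 eastern newts per ha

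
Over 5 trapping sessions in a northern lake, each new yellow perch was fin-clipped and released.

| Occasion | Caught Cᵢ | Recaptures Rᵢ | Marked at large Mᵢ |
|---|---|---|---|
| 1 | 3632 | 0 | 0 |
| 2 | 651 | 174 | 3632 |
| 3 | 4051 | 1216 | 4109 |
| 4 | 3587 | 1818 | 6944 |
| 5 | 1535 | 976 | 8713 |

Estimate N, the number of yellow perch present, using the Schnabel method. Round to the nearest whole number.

Σ MᵢCᵢ = 0·3632 + 3632·651 + 4109·4051 + 6944·3587 + 8713·1535 = 0 + 2364432 + 16645559 + 24908128 + 13374455 = 57292574
Σ Rᵢ = 0 + 174 + 1216 + 1818 + 976 = 4184
N̂ = 57292574 / 4184 ≈ 13693.3 → 13693

N ≈ 13,693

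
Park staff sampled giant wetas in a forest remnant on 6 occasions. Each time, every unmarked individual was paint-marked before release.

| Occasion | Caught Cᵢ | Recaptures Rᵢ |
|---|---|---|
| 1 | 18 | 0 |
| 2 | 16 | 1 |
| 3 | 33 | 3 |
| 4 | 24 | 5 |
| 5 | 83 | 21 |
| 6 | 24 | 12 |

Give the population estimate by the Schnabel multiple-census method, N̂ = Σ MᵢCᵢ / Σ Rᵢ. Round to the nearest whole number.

Marked at large before each occasion: Mᵢ = Σⱼ<ᵢ (Cⱼ − Rⱼ) → M1=0, M2=18, M3=33, M4=63, M5=82, M6=144
Σ MᵢCᵢ = 0·18 + 18·16 + 33·33 + 63·24 + 82·83 + 144·24 = 0 + 288 + 1089 + 1512 + 6806 + 3456 = 13151
Σ Rᵢ = 0 + 1 + 3 + 5 + 21 + 12 = 42
N̂ = 13151 / 42 ≈ 313.1 → 313

N ≈ 313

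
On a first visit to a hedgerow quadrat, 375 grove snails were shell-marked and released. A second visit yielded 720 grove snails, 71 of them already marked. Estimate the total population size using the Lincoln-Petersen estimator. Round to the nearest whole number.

N = (375 × 720) / 71 = 270000 / 71 ≈ 3802.8 → 3803

N ≈ 3803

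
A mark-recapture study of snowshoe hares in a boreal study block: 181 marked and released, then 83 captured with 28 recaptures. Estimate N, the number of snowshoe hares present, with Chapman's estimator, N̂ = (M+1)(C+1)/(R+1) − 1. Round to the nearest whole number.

N̂ = (181+1)(83+1)/(28+1) − 1 = 182·84/29 − 1
= 15288/29 − 1 ≈ 527.2 − 1 ≈ 526.2 → 526

N ≈ 526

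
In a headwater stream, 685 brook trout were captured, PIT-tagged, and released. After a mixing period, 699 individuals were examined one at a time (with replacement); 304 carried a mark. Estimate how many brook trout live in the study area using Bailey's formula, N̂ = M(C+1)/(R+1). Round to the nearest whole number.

N ≈ 1572

N̂ = 685·(699+1)/(304+1) = 685·700/305 = 479500/305 ≈ 1572.1 → 1572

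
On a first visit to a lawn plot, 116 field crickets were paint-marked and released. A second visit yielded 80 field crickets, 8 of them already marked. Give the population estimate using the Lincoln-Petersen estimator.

The marked fraction in the recapture sample should equal the marked fraction in the population: 8/80 = 116/N.
N = (116 × 80) / 8 = 9280 / 8 = 1160

N = 1160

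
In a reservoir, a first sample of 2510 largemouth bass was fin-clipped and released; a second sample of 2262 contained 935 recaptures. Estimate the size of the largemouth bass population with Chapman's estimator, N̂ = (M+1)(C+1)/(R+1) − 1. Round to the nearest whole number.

N ≈ 6070

N̂ = (2510+1)(2262+1)/(935+1) − 1 = 2511·2263/936 − 1
= 5682393/936 − 1 ≈ 6070.9 − 1 ≈ 6069.9 → 6070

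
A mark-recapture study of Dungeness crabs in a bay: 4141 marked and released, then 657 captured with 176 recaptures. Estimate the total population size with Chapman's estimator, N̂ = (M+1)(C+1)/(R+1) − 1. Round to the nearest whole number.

N ≈ 15,397

N̂ = (4141+1)(657+1)/(176+1) − 1 = 4142·658/177 − 1
= 2725436/177 − 1 ≈ 15397.9 − 1 ≈ 15396.9 → 15397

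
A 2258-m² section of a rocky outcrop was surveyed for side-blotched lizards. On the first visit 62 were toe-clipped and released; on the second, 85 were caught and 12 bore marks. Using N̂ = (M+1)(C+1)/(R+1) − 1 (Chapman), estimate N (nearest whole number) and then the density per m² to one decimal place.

density ≈ 0.2 side-blotched lizards per m²

N̂ = 63·86/13 − 1 = 5418/13 − 1 ≈ 415.8 → 416
Density = N̂ / area = 416 / 2258 ≈ 0.18 → 0.2 per m²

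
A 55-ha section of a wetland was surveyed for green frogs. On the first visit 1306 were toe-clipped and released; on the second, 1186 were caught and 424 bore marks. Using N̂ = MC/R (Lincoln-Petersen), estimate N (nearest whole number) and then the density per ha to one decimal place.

density ≈ 66.4 green frogs per ha

N̂ = 1306·1186/424 = 1548916/424 ≈ 3653.1 → 3653
Density = N̂ / area = 3653 / 55 ≈ 66.42 → 66.4 per ha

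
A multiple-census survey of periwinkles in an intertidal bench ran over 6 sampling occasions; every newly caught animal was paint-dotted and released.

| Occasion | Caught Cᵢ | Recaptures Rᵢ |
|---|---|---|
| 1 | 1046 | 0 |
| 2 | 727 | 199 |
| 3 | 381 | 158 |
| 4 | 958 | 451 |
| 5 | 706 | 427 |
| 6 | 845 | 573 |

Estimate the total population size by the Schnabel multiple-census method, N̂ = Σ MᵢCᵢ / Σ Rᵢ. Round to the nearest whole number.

N ≈ 3811

Marked at large before each occasion: Mᵢ = Σⱼ<ᵢ (Cⱼ − Rⱼ) → M1=0, M2=1046, M3=1574, M4=1797, M5=2304, M6=2583
Σ MᵢCᵢ = 0·1046 + 1046·727 + 1574·381 + 1797·958 + 2304·706 + 2583·845 = 0 + 760442 + 599694 + 1721526 + 1626624 + 2182635 = 6890921
Σ Rᵢ = 0 + 199 + 158 + 451 + 427 + 573 = 1808
N̂ = 6890921 / 1808 ≈ 3811.4 → 3811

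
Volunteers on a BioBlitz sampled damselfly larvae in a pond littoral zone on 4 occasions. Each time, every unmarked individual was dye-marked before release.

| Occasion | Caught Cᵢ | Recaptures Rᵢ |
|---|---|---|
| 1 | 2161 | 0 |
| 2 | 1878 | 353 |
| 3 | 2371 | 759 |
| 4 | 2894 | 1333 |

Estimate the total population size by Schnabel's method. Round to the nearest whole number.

N ≈ 11,505

Marked at large before each occasion: Mᵢ = Σⱼ<ᵢ (Cⱼ − Rⱼ) → M1=0, M2=2161, M3=3686, M4=5298
Σ MᵢCᵢ = 0·2161 + 2161·1878 + 3686·2371 + 5298·2894 = 0 + 4058358 + 8739506 + 15332412 = 28130276
Σ Rᵢ = 0 + 353 + 759 + 1333 = 2445
N̂ = 28130276 / 2445 ≈ 11505.2 → 11505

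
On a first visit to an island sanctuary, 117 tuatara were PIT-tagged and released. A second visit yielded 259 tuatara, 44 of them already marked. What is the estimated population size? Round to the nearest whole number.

N ≈ 689

N = (117 × 259) / 44 = 30303 / 44 ≈ 688.7 → 689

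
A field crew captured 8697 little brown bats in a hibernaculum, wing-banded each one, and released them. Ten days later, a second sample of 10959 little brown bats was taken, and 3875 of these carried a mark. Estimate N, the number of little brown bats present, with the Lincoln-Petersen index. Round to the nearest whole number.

If marked individuals mix randomly, R/C ≈ M/N, giving N ≈ M·C/R.
N = (8697 × 10959) / 3875 = 95310423 / 3875 ≈ 24596.2 → 24596

N ≈ 24,596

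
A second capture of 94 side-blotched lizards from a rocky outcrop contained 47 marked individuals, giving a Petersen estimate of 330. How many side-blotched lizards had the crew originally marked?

M = 165

From N = M·C/R: M = N·R / C = 330·47 / 94 = 15510 / 94 = 165.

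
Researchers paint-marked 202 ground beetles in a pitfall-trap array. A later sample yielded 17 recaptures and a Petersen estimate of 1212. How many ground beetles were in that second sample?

C = 102

From N = M·C/R: C = N·R / M = 1212·17 / 202 = 20604 / 202 = 102.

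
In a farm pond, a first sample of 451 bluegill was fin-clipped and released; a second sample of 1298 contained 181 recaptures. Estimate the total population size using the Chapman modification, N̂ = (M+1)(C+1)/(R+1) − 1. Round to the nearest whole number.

N ≈ 3225

N̂ = (451+1)(1298+1)/(181+1) − 1 = 452·1299/182 − 1
= 587148/182 − 1 ≈ 3226.1 − 1 ≈ 3225.1 → 3225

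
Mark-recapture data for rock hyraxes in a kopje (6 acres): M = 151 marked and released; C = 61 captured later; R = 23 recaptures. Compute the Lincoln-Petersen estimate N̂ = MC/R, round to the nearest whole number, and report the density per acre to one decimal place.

density ≈ 66.7 rock hyraxes per acre

N̂ = 151·61/23 = 9211/23 ≈ 400.48 → 400
Density = N̂ / area = 400 / 6 ≈ 66.67 → 66.7 per acre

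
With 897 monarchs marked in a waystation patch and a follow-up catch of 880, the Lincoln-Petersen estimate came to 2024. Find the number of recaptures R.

From N = M·C/R: R = M·C / N = 897·880 / 2024 = 789360 / 2024 = 390.

R = 390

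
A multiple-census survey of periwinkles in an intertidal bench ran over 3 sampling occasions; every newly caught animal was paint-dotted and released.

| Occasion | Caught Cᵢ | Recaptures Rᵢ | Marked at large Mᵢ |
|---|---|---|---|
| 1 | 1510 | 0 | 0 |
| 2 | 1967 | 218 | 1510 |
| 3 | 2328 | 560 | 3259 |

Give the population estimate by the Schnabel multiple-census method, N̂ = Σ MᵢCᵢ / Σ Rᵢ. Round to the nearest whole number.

Σ MᵢCᵢ = 0·1510 + 1510·1967 + 3259·2328 = 0 + 2970170 + 7586952 = 10557122
Σ Rᵢ = 0 + 218 + 560 = 778
N̂ = 10557122 / 778 ≈ 13569.6 → 13570

N ≈ 13,570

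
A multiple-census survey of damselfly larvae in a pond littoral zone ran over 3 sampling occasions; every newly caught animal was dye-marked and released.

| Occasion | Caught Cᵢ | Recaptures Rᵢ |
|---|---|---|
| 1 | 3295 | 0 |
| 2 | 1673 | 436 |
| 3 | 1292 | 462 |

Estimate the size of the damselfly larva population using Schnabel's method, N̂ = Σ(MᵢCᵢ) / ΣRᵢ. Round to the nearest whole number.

N ≈ 12,659

Marked at large before each occasion: Mᵢ = Σⱼ<ᵢ (Cⱼ − Rⱼ) → M1=0, M2=3295, M3=4532
Σ MᵢCᵢ = 0·3295 + 3295·1673 + 4532·1292 = 0 + 5512535 + 5855344 = 11367879
Σ Rᵢ = 0 + 436 + 462 = 898
N̂ = 11367879 / 898 ≈ 12659.1 → 12659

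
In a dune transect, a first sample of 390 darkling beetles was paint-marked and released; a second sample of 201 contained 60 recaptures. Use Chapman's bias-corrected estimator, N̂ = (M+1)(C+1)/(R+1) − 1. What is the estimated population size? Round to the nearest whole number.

N̂ = (390+1)(201+1)/(60+1) − 1 = 391·202/61 − 1
= 78982/61 − 1 ≈ 1294.8 − 1 ≈ 1293.8 → 1294

N ≈ 1294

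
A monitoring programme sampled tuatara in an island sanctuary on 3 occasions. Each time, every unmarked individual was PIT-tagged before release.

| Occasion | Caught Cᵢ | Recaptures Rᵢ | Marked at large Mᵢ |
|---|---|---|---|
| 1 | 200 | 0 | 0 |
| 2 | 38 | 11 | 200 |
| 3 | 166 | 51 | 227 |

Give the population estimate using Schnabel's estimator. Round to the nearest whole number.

N ≈ 730

Σ MᵢCᵢ = 0·200 + 200·38 + 227·166 = 0 + 7600 + 37682 = 45282
Σ Rᵢ = 0 + 11 + 51 = 62
N̂ = 45282 / 62 ≈ 730.4 → 730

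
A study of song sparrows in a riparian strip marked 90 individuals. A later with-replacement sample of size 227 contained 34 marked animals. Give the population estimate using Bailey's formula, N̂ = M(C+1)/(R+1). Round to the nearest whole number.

N ≈ 586

N̂ = 90·(227+1)/(34+1) = 90·228/35 = 20520/35 ≈ 586.3 → 586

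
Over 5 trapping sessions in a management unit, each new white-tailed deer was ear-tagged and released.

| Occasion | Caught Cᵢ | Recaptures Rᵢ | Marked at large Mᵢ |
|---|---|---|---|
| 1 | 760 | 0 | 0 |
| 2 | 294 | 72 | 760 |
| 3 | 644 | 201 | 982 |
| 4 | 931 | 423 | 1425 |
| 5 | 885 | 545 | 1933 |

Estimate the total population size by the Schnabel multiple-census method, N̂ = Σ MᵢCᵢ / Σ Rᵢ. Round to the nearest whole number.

Σ MᵢCᵢ = 0·760 + 760·294 + 982·644 + 1425·931 + 1933·885 = 0 + 223440 + 632408 + 1326675 + 1710705 = 3893228
Σ Rᵢ = 0 + 72 + 201 + 423 + 545 = 1241
N̂ = 3893228 / 1241 ≈ 3137.2 → 3137

N ≈ 3137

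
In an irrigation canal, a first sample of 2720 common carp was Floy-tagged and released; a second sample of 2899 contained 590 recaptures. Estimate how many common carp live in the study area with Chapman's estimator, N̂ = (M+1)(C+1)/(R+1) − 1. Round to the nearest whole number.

N ≈ 13,351

N̂ = (2720+1)(2899+1)/(590+1) − 1 = 2721·2900/591 − 1
= 7890900/591 − 1 ≈ 13351.8 − 1 ≈ 13350.8 → 13351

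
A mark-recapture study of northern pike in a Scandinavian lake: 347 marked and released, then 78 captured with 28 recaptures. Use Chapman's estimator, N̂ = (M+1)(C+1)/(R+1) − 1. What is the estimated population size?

N̂ = (347+1)(78+1)/(28+1) − 1 = 348·79/29 − 1
= 27492/29 − 1 = 948 − 1 = 947

N = 947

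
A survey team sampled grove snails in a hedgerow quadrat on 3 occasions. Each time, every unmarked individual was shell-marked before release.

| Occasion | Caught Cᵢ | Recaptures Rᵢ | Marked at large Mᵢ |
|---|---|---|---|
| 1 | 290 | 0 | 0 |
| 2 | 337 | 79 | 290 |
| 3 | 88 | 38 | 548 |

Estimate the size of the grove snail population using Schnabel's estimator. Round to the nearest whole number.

Σ MᵢCᵢ = 0·290 + 290·337 + 548·88 = 0 + 97730 + 48224 = 145954
Σ Rᵢ = 0 + 79 + 38 = 117
N̂ = 145954 / 117 ≈ 1247.47 → 1247

N ≈ 1247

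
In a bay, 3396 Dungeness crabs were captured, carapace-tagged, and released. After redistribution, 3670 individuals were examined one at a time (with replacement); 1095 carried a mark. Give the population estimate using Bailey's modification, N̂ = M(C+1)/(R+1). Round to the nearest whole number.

N ≈ 11,375

N̂ = 3396·(3670+1)/(1095+1) = 3396·3671/1096 = 12466716/1096 ≈ 11374.7 → 11375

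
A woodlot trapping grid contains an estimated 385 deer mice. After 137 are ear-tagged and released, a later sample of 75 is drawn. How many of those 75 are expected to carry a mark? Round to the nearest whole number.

The marked fraction of the population is 137/385, so in a sample of 75 expect C·(M/N) marked.
E[R] = 137 × 75 / 385 = 10275 / 385 ≈ 26.7 → 27

expected recaptures ≈ 27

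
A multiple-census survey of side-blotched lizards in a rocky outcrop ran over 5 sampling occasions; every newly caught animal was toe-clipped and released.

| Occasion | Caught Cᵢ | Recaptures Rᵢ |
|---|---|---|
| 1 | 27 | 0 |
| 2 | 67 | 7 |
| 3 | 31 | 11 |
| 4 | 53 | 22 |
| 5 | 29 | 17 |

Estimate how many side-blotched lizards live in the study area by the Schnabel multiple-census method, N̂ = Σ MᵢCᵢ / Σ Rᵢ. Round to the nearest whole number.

N ≈ 249

Marked at large before each occasion: Mᵢ = Σⱼ<ᵢ (Cⱼ − Rⱼ) → M1=0, M2=27, M3=87, M4=107, M5=138
Σ MᵢCᵢ = 0·27 + 27·67 + 87·31 + 107·53 + 138·29 = 0 + 1809 + 2697 + 5671 + 4002 = 14179
Σ Rᵢ = 0 + 7 + 11 + 22 + 17 = 57
N̂ = 14179 / 57 ≈ 248.8 → 249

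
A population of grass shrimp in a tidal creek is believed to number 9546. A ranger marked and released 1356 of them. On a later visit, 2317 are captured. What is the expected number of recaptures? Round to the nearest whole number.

Expected recaptures E[R] = M·C / N.
E[R] = 1356 × 2317 / 9546 = 3141852 / 9546 ≈ 329.1 → 329

expected recaptures ≈ 329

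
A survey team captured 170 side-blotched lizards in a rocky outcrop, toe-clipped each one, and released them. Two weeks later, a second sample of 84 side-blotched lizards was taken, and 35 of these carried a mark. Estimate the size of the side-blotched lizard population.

N = 408

If marked individuals mix randomly, R/C ≈ M/N, giving N ≈ M·C/R.
N = (170 × 84) / 35 = 14280 / 35 = 408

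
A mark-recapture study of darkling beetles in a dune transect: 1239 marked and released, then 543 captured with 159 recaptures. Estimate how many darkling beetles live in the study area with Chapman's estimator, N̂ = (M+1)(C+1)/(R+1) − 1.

N = 4215

N̂ = (1239+1)(543+1)/(159+1) − 1 = 1240·544/160 − 1
= 674560/160 − 1 = 4216 − 1 = 4215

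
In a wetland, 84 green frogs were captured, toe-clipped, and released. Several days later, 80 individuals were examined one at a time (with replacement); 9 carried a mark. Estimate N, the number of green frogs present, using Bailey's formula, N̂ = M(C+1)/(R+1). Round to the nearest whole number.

N̂ = 84·(80+1)/(9+1) = 84·81/10 = 6804/10 ≈ 680.4 → 680

N ≈ 680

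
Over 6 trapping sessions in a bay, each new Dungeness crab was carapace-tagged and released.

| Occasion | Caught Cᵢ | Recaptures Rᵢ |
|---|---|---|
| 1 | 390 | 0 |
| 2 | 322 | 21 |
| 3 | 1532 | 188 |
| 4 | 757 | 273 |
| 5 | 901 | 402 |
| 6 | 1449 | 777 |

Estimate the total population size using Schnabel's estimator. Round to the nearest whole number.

Marked at large before each occasion: Mᵢ = Σⱼ<ᵢ (Cⱼ − Rⱼ) → M1=0, M2=390, M3=691, M4=2035, M5=2519, M6=3018
Σ MᵢCᵢ = 0·390 + 390·322 + 691·1532 + 2035·757 + 2519·901 + 3018·1449 = 0 + 125580 + 1058612 + 1540495 + 2269619 + 4373082 = 9367388
Σ Rᵢ = 0 + 21 + 188 + 273 + 402 + 777 = 1661
N̂ = 9367388 / 1661 ≈ 5639.6 → 5640

N ≈ 5640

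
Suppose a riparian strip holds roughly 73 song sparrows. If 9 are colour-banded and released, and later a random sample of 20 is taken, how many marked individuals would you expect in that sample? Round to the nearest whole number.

expected recaptures ≈ 2

The marked fraction of the population is 9/73, so in a sample of 20 expect C·(M/N) marked.
E[R] = 9 × 20 / 73 = 180 / 73 ≈ 2.47 → 2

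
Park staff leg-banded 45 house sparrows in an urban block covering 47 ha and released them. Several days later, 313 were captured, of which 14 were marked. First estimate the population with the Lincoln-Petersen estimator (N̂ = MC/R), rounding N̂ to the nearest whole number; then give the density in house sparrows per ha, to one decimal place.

density ≈ 21.4 house sparrows per ha

N̂ = 45·313/14 = 14085/14 ≈ 1006.1 → 1006
Density = N̂ / area = 1006 / 47 ≈ 21.40 → 21.4 per ha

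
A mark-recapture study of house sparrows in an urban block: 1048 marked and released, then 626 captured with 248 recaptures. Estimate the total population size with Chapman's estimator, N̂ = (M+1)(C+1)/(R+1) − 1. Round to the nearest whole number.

N ≈ 2640

N̂ = (1048+1)(626+1)/(248+1) − 1 = 1049·627/249 − 1
= 657723/249 − 1 ≈ 2641.46 − 1 ≈ 2640.46 → 2640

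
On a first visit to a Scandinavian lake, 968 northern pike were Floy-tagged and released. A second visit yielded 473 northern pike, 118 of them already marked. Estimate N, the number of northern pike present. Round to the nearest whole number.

N ≈ 3880

Lincoln-Petersen assumes M/N = R/C, so N = M·C / R.
N = (968 × 473) / 118 = 457864 / 118 ≈ 3880.2 → 3880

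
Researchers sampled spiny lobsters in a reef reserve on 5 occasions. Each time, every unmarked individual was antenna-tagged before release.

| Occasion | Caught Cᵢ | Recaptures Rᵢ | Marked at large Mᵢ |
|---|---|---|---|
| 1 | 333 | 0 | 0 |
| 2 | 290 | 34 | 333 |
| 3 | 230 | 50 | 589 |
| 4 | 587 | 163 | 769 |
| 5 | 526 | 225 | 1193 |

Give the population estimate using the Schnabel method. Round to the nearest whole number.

Σ MᵢCᵢ = 0·333 + 333·290 + 589·230 + 769·587 + 1193·526 = 0 + 96570 + 135470 + 451403 + 627518 = 1310961
Σ Rᵢ = 0 + 34 + 50 + 163 + 225 = 472
N̂ = 1310961 / 472 ≈ 2777.46 → 2777

N ≈ 2777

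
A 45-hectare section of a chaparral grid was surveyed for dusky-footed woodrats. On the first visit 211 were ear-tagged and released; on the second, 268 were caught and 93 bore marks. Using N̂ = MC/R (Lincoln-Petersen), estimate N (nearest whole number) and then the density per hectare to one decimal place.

N̂ = 211·268/93 = 56548/93 ≈ 608.0 → 608
Density = N̂ / area = 608 / 45 ≈ 13.51 → 13.5 per hectare

density ≈ 13.5 dusky-footed woodrats per hectare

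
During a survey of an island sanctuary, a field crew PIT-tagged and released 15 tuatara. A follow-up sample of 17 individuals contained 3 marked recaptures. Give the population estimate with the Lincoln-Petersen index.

N = 85

The marked fraction in the recapture sample should equal the marked fraction in the population: 3/17 = 15/N.
N = (15 × 17) / 3 = 255 / 3 = 85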